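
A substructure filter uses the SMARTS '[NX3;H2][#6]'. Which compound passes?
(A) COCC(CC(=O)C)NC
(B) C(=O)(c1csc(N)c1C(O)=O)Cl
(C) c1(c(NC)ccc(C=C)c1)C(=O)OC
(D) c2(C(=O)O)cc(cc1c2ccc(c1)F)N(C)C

B

[NX3;H2][#6] describes a trivalent nitrogen with two H attached to carbon (a primary amine).
(A) has an N-methylamino group (-NHCH3) but the nitrogen bears two carbons and only one H (H1), not H2.
(B) contains a primary amino group (-NH2), which satisfies every atom and bond constraint.
(C) has an N-methylamino group (-NHCH3) but the nitrogen bears two carbons and only one H (H1), not H2.
(D) has a dimethylamino group (-N(CH3)2) but the nitrogen has H0, not H2.
So the answer is (B).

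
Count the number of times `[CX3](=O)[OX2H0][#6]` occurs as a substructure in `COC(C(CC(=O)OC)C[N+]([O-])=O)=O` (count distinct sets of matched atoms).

2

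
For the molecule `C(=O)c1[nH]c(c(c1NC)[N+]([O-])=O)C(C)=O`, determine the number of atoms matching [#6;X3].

6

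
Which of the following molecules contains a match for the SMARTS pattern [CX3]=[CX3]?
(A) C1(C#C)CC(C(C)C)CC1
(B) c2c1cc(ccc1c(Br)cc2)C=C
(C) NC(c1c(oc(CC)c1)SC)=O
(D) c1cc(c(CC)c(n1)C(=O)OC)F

[CX3]=[CX3] describes a non-aromatic C=C double bond between two sp2 carbons (an alkene).
(A) has an ethynyl group (-C#CH) but the C-C bond is a triple bond, not a double bond.
(B) contains a vinyl group (-CH=CH2), which satisfies every atom and bond constraint.
(C) has an ethyl group (-CH2CH3) but its C-C bond is a single bond between CX4 carbons, not CX3=CX3.
(D) has an ethyl group (-CH2CH3) but its C-C bond is a single bond between CX4 carbons, not CX3=CX3.
So the answer is (B).

B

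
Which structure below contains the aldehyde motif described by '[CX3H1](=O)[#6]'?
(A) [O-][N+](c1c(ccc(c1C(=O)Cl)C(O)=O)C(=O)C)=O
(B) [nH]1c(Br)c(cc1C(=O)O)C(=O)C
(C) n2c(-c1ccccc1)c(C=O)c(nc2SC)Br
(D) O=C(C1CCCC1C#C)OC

[CX3H1](=O)[#6] describes an sp2 carbon with one H, double-bonded to O and single-bonded to carbon (an aldehyde).
(A) has a carboxylic acid group (-C(=O)OH) but the carbonyl carbon has H0 and is bonded to O, not H1.
(B) has an acetyl/ketone group (-C(=O)CH3) but the carbonyl carbon has H0 (two carbon neighbours), not H1.
(C) contains an aldehyde (-CHO), which satisfies every atom and bond constraint.
(D) has a methyl-ester group (-C(=O)OCH3) but the carbonyl carbon has H0, not H1.
So the answer is (C).

C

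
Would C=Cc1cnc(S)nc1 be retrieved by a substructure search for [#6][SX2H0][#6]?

The pattern [#6][SX2H0][#6] describes an aliphatic sulfur bridging two carbons with no H on the sulfur — a thioether.
The closest candidate here is a thiol (-SH), but the sulfur has H1, not H0 bridging two carbons. No other fragment satisfies the full query, so there is no match.

No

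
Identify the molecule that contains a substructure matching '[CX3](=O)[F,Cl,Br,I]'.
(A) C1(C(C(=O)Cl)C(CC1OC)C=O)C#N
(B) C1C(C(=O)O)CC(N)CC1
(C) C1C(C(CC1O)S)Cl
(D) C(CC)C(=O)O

A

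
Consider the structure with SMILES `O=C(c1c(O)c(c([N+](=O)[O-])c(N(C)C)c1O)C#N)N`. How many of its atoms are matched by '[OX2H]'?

Check the 19 heavy atoms by environment: 6× c (aromatic, H0, X3) → no; 1× N (charge +1, H0, X3) → no; 1× O (charge -1, H0, X1) → no; 2× O (H0, X1) → no; 1× C (H0, X2) → no; 1× N (H0, X1) → no; 1× N (H0, X3) → no; 2× C (H3, X4) → no; 1× C (H0, X3) → no; 1× N (H2, X3) → no; 2× O (H1, X2) → match.
That gives 2 matching atoms.

2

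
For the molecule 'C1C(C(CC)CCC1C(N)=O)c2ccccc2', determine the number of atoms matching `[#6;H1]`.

8

The query [#6;H1] means: any carbon bearing exactly one hydrogen.
Check the 17 heavy atoms by environment: 4× C (H2) → no; 3× C (H1) → match; 1× C (H3) → no; 1× C (H0) → no; 1× O (H0) → no; 1× N (H2) → no; 1× c (aromatic, H0) → no; 5× c (aromatic, H1) → match.
Summing the matching environments: 3 + 5 = 8 matching atoms.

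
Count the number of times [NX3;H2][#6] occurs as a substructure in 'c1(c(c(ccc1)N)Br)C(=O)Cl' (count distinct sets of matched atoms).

1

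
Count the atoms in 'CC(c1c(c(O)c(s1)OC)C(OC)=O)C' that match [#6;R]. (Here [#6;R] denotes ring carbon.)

Check the 15 heavy atoms by environment: 1× s (aromatic, in 5-ring) → no; 4× c (aromatic, in 5-ring) → match; 6× C (acyclic) → no; 4× O (acyclic) → no.
That gives 4 matching atoms.

4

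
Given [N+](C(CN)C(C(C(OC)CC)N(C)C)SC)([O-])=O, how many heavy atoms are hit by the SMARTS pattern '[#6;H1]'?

The query [#6;H1] means: any carbon bearing exactly one hydrogen.
Check the 18 heavy atoms by environment: 2× C (H2) → no; 4× C (H1) → match; 2× O (H0) → no; 5× C (H3) → no; 1× N (H2) → no; 1× N (H0) → no; 1× N (charge +1, H0) → no; 1× O (charge -1, H0) → no; 1× S (H0) → no.
That gives 4 matching atoms.

4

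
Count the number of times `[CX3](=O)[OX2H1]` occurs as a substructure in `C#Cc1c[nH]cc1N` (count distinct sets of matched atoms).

0

[CX3](=O)[OX2H1] is the SMARTS for a carboxylic acid: an sp2 carbon double-bonded to O and single-bonded to an -OH oxygen.
No fragment in the molecule satisfies every constraint, giving 0 matches.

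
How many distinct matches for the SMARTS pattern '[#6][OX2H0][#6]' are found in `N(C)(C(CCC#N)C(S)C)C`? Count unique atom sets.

0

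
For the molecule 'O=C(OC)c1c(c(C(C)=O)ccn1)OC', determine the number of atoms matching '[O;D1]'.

The query [O;D1] means: aliphatic oxygen bonded to exactly one heavy atom.
Check the 15 heavy atoms by environment: 1× n (aromatic, D2) → no; 3× c (aromatic, D3) → no; 2× c (aromatic, D2) → no; 2× C (D3) → no; 2× O (D1) → match; 2× O (D2) → no; 3× C (D1) → no.
That gives 2 matching atoms.

2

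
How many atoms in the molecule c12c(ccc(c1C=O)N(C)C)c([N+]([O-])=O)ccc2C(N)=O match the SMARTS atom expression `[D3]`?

9

The query [D3] means: atom with exactly three heavy-atom neighbours.
Check the 21 heavy atoms by environment: 6× c (aromatic, D3) → match; 4× c (aromatic, D2) → no; 1× C (D2) → no; 3× O (D1) → no; 1× N (D3) → match; 2× C (D1) → no; 1× C (D3) → match; 1× N (D1) → no; 1× N (charge +1, D3) → match; 1× O (charge -1, D1) → no.
Summing the matching environments: 6 + 1 + 1 + 1 = 9 matching atoms.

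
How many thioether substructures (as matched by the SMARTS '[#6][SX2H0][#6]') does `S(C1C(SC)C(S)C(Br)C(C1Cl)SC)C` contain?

3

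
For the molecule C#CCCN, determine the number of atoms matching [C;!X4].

2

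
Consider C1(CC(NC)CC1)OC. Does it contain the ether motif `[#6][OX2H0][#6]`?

Yes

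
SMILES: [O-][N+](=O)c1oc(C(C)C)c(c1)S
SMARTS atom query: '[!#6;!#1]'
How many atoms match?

5

Check the 12 heavy atoms by environment: 1× o (aromatic) → match; 4× c (aromatic) → no; 1× N (charge +1) → match; 1× O (charge -1) → match; 1× O → match; 1× S → match; 3× C → no.
Summing the matching environments: 1 + 1 + 1 + 1 + 1 = 5 matching atoms.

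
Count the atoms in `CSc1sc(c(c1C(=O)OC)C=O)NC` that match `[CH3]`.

3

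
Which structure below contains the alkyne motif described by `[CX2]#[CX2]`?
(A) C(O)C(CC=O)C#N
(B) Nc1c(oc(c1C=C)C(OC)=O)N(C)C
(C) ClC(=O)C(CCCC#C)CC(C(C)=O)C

C

[CX2]#[CX2] describes a carbon-carbon triple bond (an alkyne).
(A) has a nitrile (-C#N) but the triple bond is C#N, not C#C.
(B) has a vinyl group (-CH=CH2) but the C=C is a double bond; both carbons are CX3, not CX2.
(C) contains an ethynyl group (-C#CH), which satisfies every atom and bond constraint.
So the answer is (C).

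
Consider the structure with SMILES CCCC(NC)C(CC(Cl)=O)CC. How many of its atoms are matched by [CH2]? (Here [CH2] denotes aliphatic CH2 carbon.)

4

The query [CH2] means: aliphatic carbon with exactly two hydrogens.
Check the 13 heavy atoms by environment: 4× C (H2) → match; 2× C (H1) → no; 3× C (H3) → no; 1× N (H1) → no; 1× C (H0) → no; 1× O (H0) → no; 1× Cl (H0) → no.
That gives 4 matching atoms.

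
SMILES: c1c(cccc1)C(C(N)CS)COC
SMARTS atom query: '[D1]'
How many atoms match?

The query [D1] means: atom with exactly one heavy-atom neighbour (degree 1).
Check the 14 heavy atoms by environment: 2× C (D2) → no; 2× C (D3) → no; 1× c (aromatic, D3) → no; 5× c (aromatic, D2) → no; 1× O (D2) → no; 1× C (D1) → match; 1× N (D1) → match; 1× S (D1) → match.
Summing the matching environments: 1 + 1 + 1 = 3 matching atoms.

3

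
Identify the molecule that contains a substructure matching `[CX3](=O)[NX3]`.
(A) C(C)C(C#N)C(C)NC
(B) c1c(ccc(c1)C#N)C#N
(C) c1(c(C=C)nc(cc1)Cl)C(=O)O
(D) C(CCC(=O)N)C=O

[CX3](=O)[NX3] describes a carbonyl carbon bonded to a trivalent nitrogen (an amide).
(A) has a nitrile (-C#N) but the nitrile N is NX1 (triple-bonded), not NX3.
(B) has a nitrile (-C#N) but the nitrile N is NX1 (triple-bonded), not NX3.
(C) has a carboxylic acid group (-C(=O)OH) but the carbonyl is bonded to O, not to an NX3 nitrogen.
(D) contains a primary amide (-C(=O)NH2), which satisfies every atom and bond constraint.
So the answer is (D).

D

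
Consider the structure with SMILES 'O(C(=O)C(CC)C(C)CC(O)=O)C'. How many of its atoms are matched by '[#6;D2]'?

2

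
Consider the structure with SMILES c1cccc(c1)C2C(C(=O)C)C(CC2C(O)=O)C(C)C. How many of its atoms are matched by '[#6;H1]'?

Check the 20 heavy atoms by environment: 5× C (H1) → match; 1× C (H2) → no; 3× C (H3) → no; 1× c (aromatic, H0) → no; 5× c (aromatic, H1) → match; 2× C (H0) → no; 2× O (H0) → no; 1× O (H1) → no.
Summing the matching environments: 5 + 5 = 10 matching atoms.

10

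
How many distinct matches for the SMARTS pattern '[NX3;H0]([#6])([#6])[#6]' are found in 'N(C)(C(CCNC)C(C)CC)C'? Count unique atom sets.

1

[NX3;H0]([#6])([#6])[#6] is the SMARTS for a tertiary amine: a trivalent nitrogen with no H, bonded to three carbons.
Exactly one fragment in the molecule meets all constraints, giving 1 match.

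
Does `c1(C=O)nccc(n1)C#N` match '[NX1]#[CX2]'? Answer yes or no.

Yes

The pattern [NX1]#[CX2] describes a nitrogen triple-bonded to a two-connected carbon — a nitrile.
The molecule carries a nitrile (-C#N), whose atoms satisfy every constraint of the query, so the pattern matches.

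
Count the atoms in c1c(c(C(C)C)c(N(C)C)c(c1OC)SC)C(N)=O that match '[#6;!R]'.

The query [#6;!R] means: carbon not in any ring.
Check the 19 heavy atoms by environment: 6× c (aromatic, in 6-ring) → no; 8× C (acyclic) → match; 2× O (acyclic) → no; 2× N (acyclic) → no; 1× S (acyclic) → no.
That gives 8 matching atoms.

8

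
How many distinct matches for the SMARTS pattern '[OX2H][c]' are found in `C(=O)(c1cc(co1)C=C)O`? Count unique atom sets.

[OX2H][c] is the SMARTS for a phenol: a hydroxyl oxygen attached to an aromatic carbon.
No fragment in the molecule satisfies every constraint, giving 0 matches.

0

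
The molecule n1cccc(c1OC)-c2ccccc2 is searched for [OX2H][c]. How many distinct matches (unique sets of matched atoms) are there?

0

[OX2H][c] is the SMARTS for a phenol: a hydroxyl oxygen attached to an aromatic carbon.
The molecule has a methoxy ether (-OCH3), but the oxygen has H0, not H1; nothing else fits, so there are 0 matches.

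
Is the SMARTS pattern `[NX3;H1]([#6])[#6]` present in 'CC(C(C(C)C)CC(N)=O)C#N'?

No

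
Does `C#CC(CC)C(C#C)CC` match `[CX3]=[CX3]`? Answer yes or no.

The pattern [CX3]=[CX3] describes a non-aromatic C=C double bond between two sp2 carbons — an alkene.
The closest candidate here is an ethynyl group (-C#CH), but the C-C bond is a triple bond, not a double bond. No other fragment satisfies the full query, so there is no match.

No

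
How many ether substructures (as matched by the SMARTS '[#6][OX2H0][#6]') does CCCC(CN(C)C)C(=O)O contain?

[#6][OX2H0][#6] is the SMARTS for an ether: an aliphatic oxygen bridging two carbons with no H on the oxygen.
The molecule has a carboxylic acid group (-C(=O)OH), but the -OH oxygen has H1; the =O is OX1, not OX2; nothing else fits, so there are 0 matches.

0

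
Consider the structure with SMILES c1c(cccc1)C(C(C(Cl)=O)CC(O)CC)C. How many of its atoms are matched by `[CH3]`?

2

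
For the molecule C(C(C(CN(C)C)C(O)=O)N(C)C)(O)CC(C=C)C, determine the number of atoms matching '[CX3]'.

3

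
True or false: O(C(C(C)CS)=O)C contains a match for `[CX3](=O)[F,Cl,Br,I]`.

False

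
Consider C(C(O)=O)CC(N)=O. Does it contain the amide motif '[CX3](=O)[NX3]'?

The pattern [CX3](=O)[NX3] describes a carbonyl carbon bonded to a trivalent nitrogen — an amide.
The molecule carries a primary amide (-C(=O)NH2), whose atoms satisfy every constraint of the query, so the pattern matches.

Yes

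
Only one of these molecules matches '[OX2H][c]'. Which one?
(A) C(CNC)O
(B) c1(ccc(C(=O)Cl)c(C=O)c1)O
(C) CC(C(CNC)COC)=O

B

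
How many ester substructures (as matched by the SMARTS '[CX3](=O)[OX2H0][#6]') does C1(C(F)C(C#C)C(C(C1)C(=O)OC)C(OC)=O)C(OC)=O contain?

3

[CX3](=O)[OX2H0][#6] is the SMARTS for an ester: a carbonyl carbon bonded to an oxygen that is itself bonded to carbon (no H on that O).
The molecule carries 3 separate instances of a methyl-ester group (-C(=O)OCH3) meeting every constraint; each maps to a distinct set of atoms, giving 3 matches.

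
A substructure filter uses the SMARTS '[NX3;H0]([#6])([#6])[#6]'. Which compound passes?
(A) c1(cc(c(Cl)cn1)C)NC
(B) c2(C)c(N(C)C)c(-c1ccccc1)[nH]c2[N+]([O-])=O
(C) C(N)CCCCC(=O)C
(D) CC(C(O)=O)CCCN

B

[NX3;H0]([#6])([#6])[#6] describes a trivalent nitrogen with no H, bonded to three carbons (a tertiary amine).
(A) has an N-methylamino group (-NHCH3) but the nitrogen still has one H (H1), not H0.
(B) contains a dimethylamino group (-N(CH3)2), which satisfies every atom and bond constraint.
(C) has a primary amino group (-NH2) but the nitrogen has H2, not H0 with three carbons.
(D) has a primary amino group (-NH2) but the nitrogen has H2, not H0 with three carbons.
So the answer is (B).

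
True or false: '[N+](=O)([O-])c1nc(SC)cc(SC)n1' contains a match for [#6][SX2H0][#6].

The pattern [#6][SX2H0][#6] describes an aliphatic sulfur bridging two carbons with no H on the sulfur — a thioether.
The molecule carries a methylthio ether (-SCH3), whose atoms satisfy every constraint of the query, so the pattern matches.

True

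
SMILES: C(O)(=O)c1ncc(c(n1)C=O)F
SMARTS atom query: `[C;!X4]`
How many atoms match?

2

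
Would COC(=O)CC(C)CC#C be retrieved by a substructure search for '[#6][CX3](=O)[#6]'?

The pattern [#6][CX3](=O)[#6] describes a carbonyl carbon (no H) flanked by two carbons — a ketone.
The closest candidate here is a methyl-ester group (-C(=O)OCH3), but one neighbour of the carbonyl carbon is O, not C. No other fragment satisfies the full query, so there is no match.

No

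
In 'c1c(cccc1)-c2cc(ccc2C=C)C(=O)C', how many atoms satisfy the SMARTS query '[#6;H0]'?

5

The query [#6;H0] means: any carbon with no attached hydrogen.
Check the 17 heavy atoms by environment: 8× c (aromatic, H1) → no; 4× c (aromatic, H0) → match; 1× C (H0) → match; 1× O (H0) → no; 1× C (H3) → no; 1× C (H1) → no; 1× C (H2) → no.
Summing the matching environments: 4 + 1 = 5 matching atoms.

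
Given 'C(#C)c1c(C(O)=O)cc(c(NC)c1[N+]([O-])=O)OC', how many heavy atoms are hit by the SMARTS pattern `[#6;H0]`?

7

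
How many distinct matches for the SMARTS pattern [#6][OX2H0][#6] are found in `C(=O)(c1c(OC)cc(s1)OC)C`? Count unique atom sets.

[#6][OX2H0][#6] is the SMARTS for an ether: an aliphatic oxygen bridging two carbons with no H on the oxygen.
The molecule carries 2 separate instances of a methoxy ether (-OCH3) meeting every constraint; each maps to a distinct set of atoms, giving 2 matches.

2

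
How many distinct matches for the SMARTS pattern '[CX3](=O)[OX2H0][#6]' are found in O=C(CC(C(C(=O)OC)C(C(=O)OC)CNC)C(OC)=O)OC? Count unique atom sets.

[CX3](=O)[OX2H0][#6] is the SMARTS for an ester: a carbonyl carbon bonded to an oxygen that is itself bonded to carbon (no H on that O).
The molecule carries 4 separate instances of a methyl-ester group (-C(=O)OCH3) meeting every constraint; each maps to a distinct set of atoms, giving 4 matches.

4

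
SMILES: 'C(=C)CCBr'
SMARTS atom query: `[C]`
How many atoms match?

The query [C] means: uppercase C matches aliphatic (non-aromatic) carbon only.
Check the 5 heavy atoms by environment: 4× C → match; 1× Br → no.
That gives 4 matching atoms.

4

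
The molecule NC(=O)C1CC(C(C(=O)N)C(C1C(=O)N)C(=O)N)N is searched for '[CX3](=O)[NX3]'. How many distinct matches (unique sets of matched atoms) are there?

[CX3](=O)[NX3] is the SMARTS for an amide: a carbonyl carbon bonded to a trivalent nitrogen.
The molecule carries 4 separate instances of a primary amide (-C(=O)NH2) meeting every constraint; each maps to a distinct set of atoms, giving 4 matches.

4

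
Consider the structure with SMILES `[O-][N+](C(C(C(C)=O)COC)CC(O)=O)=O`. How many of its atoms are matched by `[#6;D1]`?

2

The query [#6;D1] means: carbon bonded to exactly one heavy atom.
Check the 15 heavy atoms by environment: 2× C (D2) → no; 4× C (D3) → no; 4× O (D1) → no; 1× N (charge +1, D3) → no; 1× O (charge -1, D1) → no; 1× O (D2) → no; 2× C (D1) → match.
That gives 2 matching atoms.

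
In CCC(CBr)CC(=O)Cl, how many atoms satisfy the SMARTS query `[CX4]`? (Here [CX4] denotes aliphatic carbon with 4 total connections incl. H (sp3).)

The query [CX4] means: C with X4: aliphatic carbon with exactly 4 total connections (bonds + H).
Check the 9 heavy atoms by environment: 5× C (X4) → match; 1× C (X3) → no; 1× O (X1) → no; 1× Cl (X1) → no; 1× Br (X1) → no.
That gives 5 matching atoms.

5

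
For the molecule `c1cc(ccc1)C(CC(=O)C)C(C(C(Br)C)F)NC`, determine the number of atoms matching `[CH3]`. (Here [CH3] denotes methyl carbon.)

3

The query [CH3] means: aliphatic carbon with exactly three hydrogens.
Check the 19 heavy atoms by environment: 1× C (H2) → no; 4× C (H1) → no; 3× C (H3) → match; 1× C (H0) → no; 1× O (H0) → no; 1× Br (H0) → no; 1× F (H0) → no; 1× N (H1) → no; 1× c (aromatic, H0) → no; 5× c (aromatic, H1) → no.
That gives 3 matching atoms.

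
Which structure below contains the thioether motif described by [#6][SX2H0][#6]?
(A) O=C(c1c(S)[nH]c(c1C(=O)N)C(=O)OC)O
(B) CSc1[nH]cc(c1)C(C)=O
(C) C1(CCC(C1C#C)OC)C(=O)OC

B

[#6][SX2H0][#6] describes an aliphatic sulfur bridging two carbons with no H on the sulfur (a thioether).
(A) has a thiol (-SH) but the sulfur has H1, not H0 bridging two carbons.
(B) contains a methylthio ether (-SCH3), which satisfies every atom and bond constraint.
(C) has a methoxy ether (-OCH3) but the bridging atom is O, not S.
So the answer is (B).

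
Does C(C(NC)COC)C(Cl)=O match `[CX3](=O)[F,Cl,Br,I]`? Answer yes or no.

Yes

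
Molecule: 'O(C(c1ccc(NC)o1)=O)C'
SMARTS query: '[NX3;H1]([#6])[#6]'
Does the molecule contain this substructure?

Yes

The pattern [NX3;H1]([#6])[#6] describes a trivalent nitrogen with one H, bonded to two carbons — a secondary amine.
The molecule carries an N-methylamino group (-NHCH3), whose atoms satisfy every constraint of the query, so the pattern matches.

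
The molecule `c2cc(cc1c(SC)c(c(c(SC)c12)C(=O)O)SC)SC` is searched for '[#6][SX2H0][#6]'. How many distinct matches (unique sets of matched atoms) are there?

[#6][SX2H0][#6] is the SMARTS for a thioether: an aliphatic sulfur bridging two carbons with no H on the sulfur.
The molecule carries 4 separate instances of a methylthio ether (-SCH3) meeting every constraint; each maps to a distinct set of atoms, giving 4 matches.

4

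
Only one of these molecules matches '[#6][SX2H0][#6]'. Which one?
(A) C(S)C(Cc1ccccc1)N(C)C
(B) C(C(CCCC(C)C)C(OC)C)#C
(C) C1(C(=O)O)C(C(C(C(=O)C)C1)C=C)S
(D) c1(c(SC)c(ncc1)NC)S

D

[#6][SX2H0][#6] describes an aliphatic sulfur bridging two carbons with no H on the sulfur (a thioether).
(A) has a thiol (-SH) but the sulfur has H1, not H0 bridging two carbons.
(B) has a methoxy ether (-OCH3) but the bridging atom is O, not S.
(C) has a thiol (-SH) but the sulfur has H1, not H0 bridging two carbons.
(D) contains a methylthio ether (-SCH3), which satisfies every atom and bond constraint.
So the answer is (D).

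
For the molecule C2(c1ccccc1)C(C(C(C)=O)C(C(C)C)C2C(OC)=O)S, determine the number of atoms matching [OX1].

2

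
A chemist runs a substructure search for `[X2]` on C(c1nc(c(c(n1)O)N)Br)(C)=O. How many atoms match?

3

The query [X2] means: any atom with exactly two total connections (bonds + H).
Check the 12 heavy atoms by environment: 2× n (aromatic, X2) → match; 4× c (aromatic, X3) → no; 1× O (X2) → match; 1× N (X3) → no; 1× C (X3) → no; 1× O (X1) → no; 1× C (X4) → no; 1× Br (X1) → no.
Summing the matching environments: 2 + 1 = 3 matching atoms.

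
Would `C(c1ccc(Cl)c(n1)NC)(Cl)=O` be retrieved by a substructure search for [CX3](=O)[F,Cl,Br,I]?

The pattern [CX3](=O)[F,Cl,Br,I] describes a carbonyl carbon bonded to a halogen — an acyl halide.
The molecule carries an acyl chloride (-C(=O)Cl), whose atoms satisfy every constraint of the query, so the pattern matches.

Yes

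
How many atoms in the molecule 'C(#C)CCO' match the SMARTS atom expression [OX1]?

0

The query [OX1] means: aliphatic oxygen with one total connection — typically a carbonyl =O or an oxide.
Check the 5 heavy atoms by environment: 2× C (X4) → no; 1× O (X2) → no; 2× C (X2) → no.
No environment satisfies the query, so 0 matching atoms.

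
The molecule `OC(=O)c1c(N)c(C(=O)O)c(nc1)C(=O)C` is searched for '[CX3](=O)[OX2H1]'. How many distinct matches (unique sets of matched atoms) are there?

2

[CX3](=O)[OX2H1] is the SMARTS for a carboxylic acid: an sp2 carbon double-bonded to O and single-bonded to an -OH oxygen.
The molecule carries 2 separate instances of a carboxylic acid group (-C(=O)OH) meeting every constraint; each maps to a distinct set of atoms, giving 2 matches.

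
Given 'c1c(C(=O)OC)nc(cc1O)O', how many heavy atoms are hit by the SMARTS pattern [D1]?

4

The query [D1] means: atom with exactly one heavy-atom neighbour (degree 1).
Check the 12 heavy atoms by environment: 1× n (aromatic, D2) → no; 3× c (aromatic, D3) → no; 2× c (aromatic, D2) → no; 3× O (D1) → match; 1× C (D3) → no; 1× O (D2) → no; 1× C (D1) → match.
Summing the matching environments: 3 + 1 = 4 matching atoms.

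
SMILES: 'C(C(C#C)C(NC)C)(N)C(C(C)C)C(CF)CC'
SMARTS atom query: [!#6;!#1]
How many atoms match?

3

The query [!#6;!#1] means: not carbon and not hydrogen — any heteroatom.
Check the 18 heavy atoms by environment: 15× C → no; 2× N → match; 1× F → match.
Summing the matching environments: 2 + 1 = 3 matching atoms.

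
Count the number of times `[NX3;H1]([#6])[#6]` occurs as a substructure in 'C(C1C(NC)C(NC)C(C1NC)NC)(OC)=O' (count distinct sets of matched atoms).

[NX3;H1]([#6])[#6] is the SMARTS for a secondary amine: a trivalent nitrogen with one H, bonded to two carbons.
The molecule carries 4 separate instances of an N-methylamino group (-NHCH3) meeting every constraint; each maps to a distinct set of atoms, giving 4 matches.

4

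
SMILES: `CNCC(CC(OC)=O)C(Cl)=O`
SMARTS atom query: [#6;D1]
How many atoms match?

The query [#6;D1] means: carbon bonded to exactly one heavy atom.
Check the 12 heavy atoms by environment: 2× C (D2) → no; 3× C (D3) → no; 2× O (D1) → no; 1× O (D2) → no; 2× C (D1) → match; 1× N (D2) → no; 1× Cl (D1) → no.
That gives 2 matching atoms.

2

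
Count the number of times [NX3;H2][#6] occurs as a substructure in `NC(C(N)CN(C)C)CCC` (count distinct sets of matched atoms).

[NX3;H2][#6] is the SMARTS for a primary amine: a trivalent nitrogen with two H attached to carbon.
The molecule carries 2 separate instances of a primary amino group (-NH2) meeting every constraint; each maps to a distinct set of atoms, giving 2 matches.

2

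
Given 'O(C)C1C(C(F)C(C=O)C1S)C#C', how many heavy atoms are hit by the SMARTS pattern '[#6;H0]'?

The query [#6;H0] means: any carbon with no attached hydrogen.
Check the 13 heavy atoms by environment: 7× C (H1) → no; 2× O (H0) → no; 1× C (H3) → no; 1× S (H1) → no; 1× C (H0) → match; 1× F (H0) → no.
That gives 1 matching atom.

1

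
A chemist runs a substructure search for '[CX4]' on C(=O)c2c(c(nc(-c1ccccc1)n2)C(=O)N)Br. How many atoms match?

0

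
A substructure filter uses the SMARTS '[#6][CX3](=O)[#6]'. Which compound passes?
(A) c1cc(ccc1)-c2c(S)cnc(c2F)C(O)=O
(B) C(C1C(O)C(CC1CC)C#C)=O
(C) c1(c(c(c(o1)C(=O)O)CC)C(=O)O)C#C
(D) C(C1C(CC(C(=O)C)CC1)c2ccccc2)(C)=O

[#6][CX3](=O)[#6] describes a carbonyl carbon (no H) flanked by two carbons (a ketone).
(A) has a carboxylic acid group (-C(=O)OH) but one neighbour of the carbonyl carbon is O, not C.
(B) has an aldehyde (-CHO) but the carbonyl carbon has H1, so it is not flanked by two carbons.
(C) has a carboxylic acid group (-C(=O)OH) but one neighbour of the carbonyl carbon is O, not C.
(D) contains an acetyl/ketone group (-C(=O)CH3), which satisfies every atom and bond constraint.
So the answer is (D).

D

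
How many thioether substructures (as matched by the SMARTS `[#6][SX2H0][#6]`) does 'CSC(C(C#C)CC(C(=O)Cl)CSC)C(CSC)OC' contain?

[#6][SX2H0][#6] is the SMARTS for a thioether: an aliphatic sulfur bridging two carbons with no H on the sulfur.
The molecule carries 3 separate instances of a methylthio ether (-SCH3) meeting every constraint; each maps to a distinct set of atoms, giving 3 matches.

3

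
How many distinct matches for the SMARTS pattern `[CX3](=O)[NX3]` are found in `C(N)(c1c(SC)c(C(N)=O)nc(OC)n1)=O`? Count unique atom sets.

2

[CX3](=O)[NX3] is the SMARTS for an amide: a carbonyl carbon bonded to a trivalent nitrogen.
The molecule carries 2 separate instances of a primary amide (-C(=O)NH2) meeting every constraint; each maps to a distinct set of atoms, giving 2 matches.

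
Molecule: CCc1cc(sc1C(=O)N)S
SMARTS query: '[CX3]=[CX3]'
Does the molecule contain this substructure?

No

The pattern [CX3]=[CX3] describes a non-aromatic C=C double bond between two sp2 carbons — an alkene.
The closest candidate here is an ethyl group (-CH2CH3), but its C-C bond is a single bond between CX4 carbons, not CX3=CX3. No other fragment satisfies the full query, so there is no match.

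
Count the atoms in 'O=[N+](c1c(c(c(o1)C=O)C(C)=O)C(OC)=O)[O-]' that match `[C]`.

5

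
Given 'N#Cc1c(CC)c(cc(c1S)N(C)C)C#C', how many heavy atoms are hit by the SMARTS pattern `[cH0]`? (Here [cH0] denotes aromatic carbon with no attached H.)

Check the 16 heavy atoms by environment: 5× c (aromatic, H0) → match; 1× c (aromatic, H1) → no; 2× C (H0) → no; 1× C (H1) → no; 2× N (H0) → no; 3× C (H3) → no; 1× S (H1) → no; 1× C (H2) → no.
That gives 5 matching atoms.

5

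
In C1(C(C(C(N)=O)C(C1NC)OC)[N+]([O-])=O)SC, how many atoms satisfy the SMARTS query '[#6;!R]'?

The query [#6;!R] means: carbon not in any ring.
Check the 17 heavy atoms by environment: 5× C (in 5-ring) → no; 4× C (acyclic) → match; 3× O (acyclic) → no; 2× N (acyclic) → no; 1× S (acyclic) → no; 1× N (charge +1, acyclic) → no; 1× O (charge -1, acyclic) → no.
That gives 4 matching atoms.

4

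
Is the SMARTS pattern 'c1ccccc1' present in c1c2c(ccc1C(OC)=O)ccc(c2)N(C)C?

Yes

The pattern c1ccccc1 describes six aromatic carbons in a ring — a benzene ring.
The required atom environment is present in the molecule, so the pattern matches.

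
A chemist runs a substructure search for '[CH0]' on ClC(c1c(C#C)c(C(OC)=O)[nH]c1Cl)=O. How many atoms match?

3

The query [CH0] means: aliphatic carbon with no attached hydrogen.
Check the 15 heavy atoms by environment: 1× n (aromatic, H1) → no; 4× c (aromatic, H0) → no; 3× C (H0) → match; 1× C (H1) → no; 3× O (H0) → no; 1× C (H3) → no; 2× Cl (H0) → no.
That gives 3 matching atoms.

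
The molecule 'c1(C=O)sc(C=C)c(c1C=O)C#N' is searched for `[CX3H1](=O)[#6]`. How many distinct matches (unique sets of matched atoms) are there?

[CX3H1](=O)[#6] is the SMARTS for an aldehyde: an sp2 carbon with one H, double-bonded to O and single-bonded to carbon.
The molecule carries 2 separate instances of an aldehyde (-CHO) meeting every constraint; each maps to a distinct set of atoms, giving 2 matches.

2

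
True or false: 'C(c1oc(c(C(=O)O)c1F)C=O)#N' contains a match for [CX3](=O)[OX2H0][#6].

False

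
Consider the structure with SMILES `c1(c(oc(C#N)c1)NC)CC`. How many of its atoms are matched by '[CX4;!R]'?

3

The query [CX4;!R] means: aliphatic carbon with four total connections, not in a ring.
Check the 11 heavy atoms by environment: 1× o (aromatic, X2, in 5-ring) → no; 4× c (aromatic, X3, in 5-ring) → no; 1× N (X3, acyclic) → no; 3× C (X4, acyclic) → match; 1× C (X2, acyclic) → no; 1× N (X1, acyclic) → no.
That gives 3 matching atoms.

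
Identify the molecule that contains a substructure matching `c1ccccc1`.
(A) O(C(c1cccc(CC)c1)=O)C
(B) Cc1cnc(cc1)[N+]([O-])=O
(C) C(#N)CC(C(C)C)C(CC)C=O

A

c1ccccc1 describes six aromatic carbons in a ring (a benzene ring).
(A) contains the required atom environment, so the pattern matches.
(B) has a methyl group (-CH3) but no six-membered all-carbon aromatic ring is present.
(C) has a methyl group (-CH3) but no six-membered all-carbon aromatic ring is present.
So the answer is (A).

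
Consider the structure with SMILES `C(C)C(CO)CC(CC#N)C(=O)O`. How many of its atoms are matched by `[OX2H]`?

2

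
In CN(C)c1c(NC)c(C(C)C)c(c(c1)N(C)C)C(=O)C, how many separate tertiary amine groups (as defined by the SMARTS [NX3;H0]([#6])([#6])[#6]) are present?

2

[NX3;H0]([#6])([#6])[#6] is the SMARTS for a tertiary amine: a trivalent nitrogen with no H, bonded to three carbons.
The molecule carries 2 separate instances of a dimethylamino group (-N(CH3)2) meeting every constraint; each maps to a distinct set of atoms, giving 2 matches.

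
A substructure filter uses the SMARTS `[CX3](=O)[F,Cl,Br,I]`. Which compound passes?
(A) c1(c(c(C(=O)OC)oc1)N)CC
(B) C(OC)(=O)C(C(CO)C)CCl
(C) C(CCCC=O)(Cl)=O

C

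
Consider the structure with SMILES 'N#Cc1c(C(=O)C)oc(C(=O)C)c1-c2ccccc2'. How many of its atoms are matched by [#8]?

3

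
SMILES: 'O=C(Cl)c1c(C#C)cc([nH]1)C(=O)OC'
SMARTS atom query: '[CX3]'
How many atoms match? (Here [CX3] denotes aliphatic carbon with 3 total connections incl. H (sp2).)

The query [CX3] means: C with X3: aliphatic carbon with exactly 3 total connections.
Check the 14 heavy atoms by environment: 1× n (aromatic, X3) → no; 4× c (aromatic, X3) → no; 2× C (X3) → match; 2× O (X1) → no; 1× O (X2) → no; 1× C (X4) → no; 2× C (X2) → no; 1× Cl (X1) → no.
That gives 2 matching atoms.

2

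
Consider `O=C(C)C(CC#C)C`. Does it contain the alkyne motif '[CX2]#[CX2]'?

Yes

The pattern [CX2]#[CX2] describes a carbon-carbon triple bond — an alkyne.
The molecule carries an ethynyl group (-C#CH), whose atoms satisfy every constraint of the query, so the pattern matches.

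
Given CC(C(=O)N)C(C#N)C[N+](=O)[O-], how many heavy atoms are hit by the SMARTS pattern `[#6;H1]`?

The query [#6;H1] means: any carbon bearing exactly one hydrogen.
Check the 12 heavy atoms by environment: 1× C (H3) → no; 2× C (H1) → match; 1× C (H2) → no; 2× C (H0) → no; 2× O (H0) → no; 1× N (H2) → no; 1× N (H0) → no; 1× N (charge +1, H0) → no; 1× O (charge -1, H0) → no.
That gives 2 matching atoms.

2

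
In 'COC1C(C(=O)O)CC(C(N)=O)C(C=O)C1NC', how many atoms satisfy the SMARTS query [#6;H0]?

The query [#6;H0] means: any carbon with no attached hydrogen.
Check the 18 heavy atoms by environment: 6× C (H1) → no; 1× C (H2) → no; 2× C (H0) → match; 4× O (H0) → no; 1× O (H1) → no; 1× N (H2) → no; 1× N (H1) → no; 2× C (H3) → no.
That gives 2 matching atoms.

2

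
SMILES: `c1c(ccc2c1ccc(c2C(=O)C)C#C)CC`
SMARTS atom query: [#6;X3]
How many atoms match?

11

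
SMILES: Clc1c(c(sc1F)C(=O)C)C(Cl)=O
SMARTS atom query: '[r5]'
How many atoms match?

The query [r5] means: r5 matches atoms in a five-membered ring.
Check the 13 heavy atoms by environment: 1× s (aromatic, in 5-ring) → match; 4× c (aromatic, in 5-ring) → match; 1× F (acyclic) → no; 3× C (acyclic) → no; 2× O (acyclic) → no; 2× Cl (acyclic) → no.
Summing the matching environments: 1 + 4 = 5 matching atoms.

5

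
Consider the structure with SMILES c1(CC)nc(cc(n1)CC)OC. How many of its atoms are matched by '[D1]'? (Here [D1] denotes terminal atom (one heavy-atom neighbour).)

3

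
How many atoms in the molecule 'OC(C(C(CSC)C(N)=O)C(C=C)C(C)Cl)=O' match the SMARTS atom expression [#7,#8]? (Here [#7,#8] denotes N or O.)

4

Check the 17 heavy atoms by environment: 11× C → no; 3× O → match; 1× N → match; 1× Cl → no; 1× S → no.
Summing the matching environments: 3 + 1 = 4 matching atoms.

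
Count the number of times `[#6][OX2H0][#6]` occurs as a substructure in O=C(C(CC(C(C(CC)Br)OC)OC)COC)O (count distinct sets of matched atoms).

3

[#6][OX2H0][#6] is the SMARTS for an ether: an aliphatic oxygen bridging two carbons with no H on the oxygen.
The molecule carries 3 separate instances of a methoxy ether (-OCH3) meeting every constraint; each maps to a distinct set of atoms, giving 3 matches.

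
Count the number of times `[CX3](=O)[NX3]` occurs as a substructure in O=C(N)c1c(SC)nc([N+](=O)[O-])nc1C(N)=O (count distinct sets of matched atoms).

[CX3](=O)[NX3] is the SMARTS for an amide: a carbonyl carbon bonded to a trivalent nitrogen.
The molecule carries 2 separate instances of a primary amide (-C(=O)NH2) meeting every constraint; each maps to a distinct set of atoms, giving 2 matches.

2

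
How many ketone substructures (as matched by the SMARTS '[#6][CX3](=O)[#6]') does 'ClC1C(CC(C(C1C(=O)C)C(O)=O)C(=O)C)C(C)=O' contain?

[#6][CX3](=O)[#6] is the SMARTS for a ketone: a carbonyl carbon (no H) flanked by two carbons.
The molecule carries 3 separate instances of an acetyl/ketone group (-C(=O)CH3) meeting every constraint; each maps to a distinct set of atoms, giving 3 matches.

3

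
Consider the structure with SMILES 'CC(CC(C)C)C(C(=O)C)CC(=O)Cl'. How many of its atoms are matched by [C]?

Check the 14 heavy atoms by environment: 11× C → match; 2× O → no; 1× Cl → no.
That gives 11 matching atoms.

11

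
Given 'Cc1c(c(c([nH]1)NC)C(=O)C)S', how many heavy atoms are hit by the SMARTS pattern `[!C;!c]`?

Check the 12 heavy atoms by environment: 1× n (aromatic) → match; 4× c (aromatic) → no; 1× S → match; 1× N → match; 4× C → no; 1× O → match.
Summing the matching environments: 1 + 1 + 1 + 1 = 4 matching atoms.

4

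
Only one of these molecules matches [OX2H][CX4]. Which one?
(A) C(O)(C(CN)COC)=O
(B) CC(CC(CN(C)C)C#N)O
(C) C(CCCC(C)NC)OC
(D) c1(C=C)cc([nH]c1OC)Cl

B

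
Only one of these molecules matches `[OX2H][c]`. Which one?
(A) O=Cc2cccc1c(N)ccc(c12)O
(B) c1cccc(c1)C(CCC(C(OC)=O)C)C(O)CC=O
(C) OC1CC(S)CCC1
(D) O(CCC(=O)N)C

A

[OX2H][c] describes a hydroxyl oxygen attached to an aromatic carbon (a phenol).
(A) contains a hydroxyl group (-OH), which satisfies every atom and bond constraint.
(B) has a hydroxyl group (-OH) but the -OH is on an aliphatic carbon, not an aromatic c.
(C) has a hydroxyl group (-OH) but the -OH is on an aliphatic carbon, not an aromatic c.
(D) has a methoxy ether (-OCH3) but the oxygen has H0, not H1.
So the answer is (A).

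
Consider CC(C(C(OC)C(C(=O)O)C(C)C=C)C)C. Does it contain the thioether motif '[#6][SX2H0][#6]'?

The pattern [#6][SX2H0][#6] describes an aliphatic sulfur bridging two carbons with no H on the sulfur — a thioether.
The closest candidate here is a methoxy ether (-OCH3), but the bridging atom is O, not S. No other fragment satisfies the full query, so there is no match.

No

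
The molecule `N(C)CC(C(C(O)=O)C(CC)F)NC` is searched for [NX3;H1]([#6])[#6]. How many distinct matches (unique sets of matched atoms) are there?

2

[NX3;H1]([#6])[#6] is the SMARTS for a secondary amine: a trivalent nitrogen with one H, bonded to two carbons.
The molecule carries 2 separate instances of an N-methylamino group (-NHCH3) meeting every constraint; each maps to a distinct set of atoms, giving 2 matches.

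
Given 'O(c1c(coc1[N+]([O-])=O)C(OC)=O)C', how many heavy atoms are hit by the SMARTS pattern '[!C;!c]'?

7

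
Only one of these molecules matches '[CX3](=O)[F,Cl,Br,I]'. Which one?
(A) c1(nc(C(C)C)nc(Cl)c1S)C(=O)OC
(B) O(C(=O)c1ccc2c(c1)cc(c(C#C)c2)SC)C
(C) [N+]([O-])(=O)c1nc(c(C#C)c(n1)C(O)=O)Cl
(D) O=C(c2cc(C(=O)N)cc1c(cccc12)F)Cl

[CX3](=O)[F,Cl,Br,I] describes a carbonyl carbon bonded to a halogen (an acyl halide).
(A) has a methyl-ester group (-C(=O)OCH3) but the carbonyl is bonded to -O-C, not to a halogen.
(B) has a methyl-ester group (-C(=O)OCH3) but the carbonyl is bonded to -O-C, not to a halogen.
(C) has a carboxylic acid group (-C(=O)OH) but the carbonyl is bonded to -OH, not to a halogen.
(D) contains an acyl chloride (-C(=O)Cl), which satisfies every atom and bond constraint.
So the answer is (D).

D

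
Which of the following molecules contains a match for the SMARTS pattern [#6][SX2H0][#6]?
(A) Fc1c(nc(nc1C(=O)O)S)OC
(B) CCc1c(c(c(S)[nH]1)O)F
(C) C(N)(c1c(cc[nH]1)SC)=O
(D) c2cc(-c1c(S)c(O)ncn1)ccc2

C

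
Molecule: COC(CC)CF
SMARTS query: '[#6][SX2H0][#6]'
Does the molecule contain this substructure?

No

The pattern [#6][SX2H0][#6] describes an aliphatic sulfur bridging two carbons with no H on the sulfur — a thioether.
The closest candidate here is a methoxy ether (-OCH3), but the bridging atom is O, not S. No other fragment satisfies the full query, so there is no match.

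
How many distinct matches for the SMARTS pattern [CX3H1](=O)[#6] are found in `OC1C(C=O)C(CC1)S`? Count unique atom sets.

1

[CX3H1](=O)[#6] is the SMARTS for an aldehyde: an sp2 carbon with one H, double-bonded to O and single-bonded to carbon.
Exactly one fragment in the molecule meets all constraints, giving 1 match.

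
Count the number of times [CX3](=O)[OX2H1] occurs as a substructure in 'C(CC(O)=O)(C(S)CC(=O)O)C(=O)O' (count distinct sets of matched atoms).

[CX3](=O)[OX2H1] is the SMARTS for a carboxylic acid: an sp2 carbon double-bonded to O and single-bonded to an -OH oxygen.
The molecule carries 3 separate instances of a carboxylic acid group (-C(=O)OH) meeting every constraint; each maps to a distinct set of atoms, giving 3 matches.

3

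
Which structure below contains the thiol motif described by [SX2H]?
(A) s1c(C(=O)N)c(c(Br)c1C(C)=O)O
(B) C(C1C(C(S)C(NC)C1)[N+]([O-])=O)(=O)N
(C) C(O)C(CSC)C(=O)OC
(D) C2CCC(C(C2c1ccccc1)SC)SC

B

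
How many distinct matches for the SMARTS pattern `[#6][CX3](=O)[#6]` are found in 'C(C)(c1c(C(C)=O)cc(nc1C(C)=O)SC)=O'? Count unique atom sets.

3

[#6][CX3](=O)[#6] is the SMARTS for a ketone: a carbonyl carbon (no H) flanked by two carbons.
The molecule carries 3 separate instances of an acetyl/ketone group (-C(=O)CH3) meeting every constraint; each maps to a distinct set of atoms, giving 3 matches.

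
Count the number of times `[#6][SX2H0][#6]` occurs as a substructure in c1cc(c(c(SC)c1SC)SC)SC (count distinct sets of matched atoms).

4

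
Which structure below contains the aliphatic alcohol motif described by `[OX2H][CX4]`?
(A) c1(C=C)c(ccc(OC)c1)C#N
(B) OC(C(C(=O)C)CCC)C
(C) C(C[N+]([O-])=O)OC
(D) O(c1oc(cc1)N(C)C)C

[OX2H][CX4] describes a hydroxyl oxygen bound to an sp3 (X4) carbon (an aliphatic alcohol).
(A) has a methoxy ether (-OCH3) but the oxygen has H0 (ether), not H1.
(B) contains a hydroxyl group (-OH), which satisfies every atom and bond constraint.
(C) has a methoxy ether (-OCH3) but the oxygen has H0 (ether), not H1.
(D) has a methoxy ether (-OCH3) but the oxygen has H0 (ether), not H1.
So the answer is (B).

B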